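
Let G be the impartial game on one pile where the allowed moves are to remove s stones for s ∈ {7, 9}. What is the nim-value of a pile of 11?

Build the Grundy sequence with g(k) = mex{g(k−s) : s ∈ {7, 9}, s ≤ k}:
k:     0  1  2  3  4  5  6  7  8  9 10 11
g(k):  0  0  0  0  0  0  0  1  1  1  1  1
So g(11) = 1.

1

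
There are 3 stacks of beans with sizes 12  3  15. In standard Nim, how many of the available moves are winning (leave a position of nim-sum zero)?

Nim-sum: 12 XOR 3 XOR 15 = 0.
The nim-sum is already 0, so every move leaves a nonzero nim-sum — there are no winning moves.

0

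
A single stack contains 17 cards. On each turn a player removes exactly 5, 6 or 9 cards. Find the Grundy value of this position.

0

Grundy values for subtraction set {5, 6, 9}:
k:     0  1  2  3  4  5  6  7  8  9 10 11 12 13 14 15 16 17
g(k):  0  0  0  0  0  1  1  1  1  1  2  2  2  2  0  0  0  0
So g(17) = 0.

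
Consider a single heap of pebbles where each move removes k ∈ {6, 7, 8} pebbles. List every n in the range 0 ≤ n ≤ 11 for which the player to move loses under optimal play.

0, 1, 2, 3, 4, 5

Compute g(0), g(1), … for moves {6, 7, 8}:
g(0) = mex{} = 0
g(1) = mex{} = 0
g(2) = mex{} = 0
g(3) = mex{} = 0
g(4) = mex{} = 0
g(5) = mex{} = 0
g(6) = mex{0} = 1
g(7) = mex{0} = 1
g(8) = mex{0} = 1
g(9) = mex{0} = 1
g(10) = mex{0} = 1
g(11) = mex{0} = 1
The P-positions (g = 0) in 0..11 are 0, 1, 2, 3, 4, 5.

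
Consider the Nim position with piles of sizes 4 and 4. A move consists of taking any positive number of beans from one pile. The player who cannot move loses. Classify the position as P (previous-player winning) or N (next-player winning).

P-position

In binary:
  100  (4)
  100  (4)
  ---
  000  (0)
The nim-sum is 0, so this is a P-position: the player to move is in a losing position under optimal play.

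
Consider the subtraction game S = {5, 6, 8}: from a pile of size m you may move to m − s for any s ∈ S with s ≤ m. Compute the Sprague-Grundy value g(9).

Build the Grundy sequence with g(k) = mex{g(k−s) : s ∈ {5, 6, 8}, s ≤ k}:
g(0) = mex{} = 0
g(1) = mex{} = 0
g(2) = mex{} = 0
g(3) = mex{} = 0
g(4) = mex{} = 0
g(5) = mex{0} = 1
g(6) = mex{0} = 1
g(7) = mex{0} = 1
g(8) = mex{0} = 1
g(9) = mex{0} = 1
So g(9) = 1.

1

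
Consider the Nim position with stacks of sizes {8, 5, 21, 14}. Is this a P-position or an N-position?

N-position

Nim-sum: 8 ⊕ 5 ⊕ 21 ⊕ 14 = 22.
The nim-sum is 22 ≠ 0, so this is an N-position: the player to move can win.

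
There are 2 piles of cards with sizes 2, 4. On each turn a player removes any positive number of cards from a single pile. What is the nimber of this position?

6

In binary:
  010  (2)
  100  (4)
  ---
  110  (6)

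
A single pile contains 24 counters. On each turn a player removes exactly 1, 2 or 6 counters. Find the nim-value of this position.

0

Grundy values for subtraction set {1, 2, 6}:
k:     0  1  2  3  4  5  6  7  8  9 10 11 12 13 14 15 16 17 18 19 20 21 22 23 24
g(k):  0  1  2  0  1  2  3  0  1  2  0  1  2  3  0  1  2  0  1  2  3  0  1  2  0
So g(24) = 0.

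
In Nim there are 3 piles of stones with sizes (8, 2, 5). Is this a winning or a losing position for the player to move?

In binary:
  1000  (8)
  0010  (2)
  0101  (5)
  ----
  1111  (15)
The nim-sum is 15 ≠ 0, so this is an N-position: the player to move can win.

Winning position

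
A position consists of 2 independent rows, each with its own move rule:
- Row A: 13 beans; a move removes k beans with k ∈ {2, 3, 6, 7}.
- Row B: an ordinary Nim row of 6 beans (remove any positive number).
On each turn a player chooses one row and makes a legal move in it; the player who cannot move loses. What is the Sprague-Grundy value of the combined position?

For row A, compute g(0), g(1), … with moves {2, 3, 6, 7}:
g(0) = mex{} = 0
g(1) = mex{} = 0
g(2) = mex{0} = 1
g(3) = mex{0} = 1
g(4) = mex{0,1} = 2
g(5) = mex{1} = 0
g(6) = mex{0,1,2} = 3
g(7) = mex{0,2} = 1
g(8) = mex{0,1,3} = 2
g(9) = mex{1,3} = 0
g(10) = mex{1,2} = 0
g(11) = mex{0,2} = 1
g(12) = mex{0,3} = 1
g(13) = mex{0,1,3} = 2
So g(13) = 2.
Row B is a plain Nim row of size 6, so its Grundy value is 6.
By the Sprague-Grundy theorem, the Grundy value of a sum of independent games is the XOR of the component values.
Combined value = 2 XOR 6 = 4.

4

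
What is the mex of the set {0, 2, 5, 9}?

1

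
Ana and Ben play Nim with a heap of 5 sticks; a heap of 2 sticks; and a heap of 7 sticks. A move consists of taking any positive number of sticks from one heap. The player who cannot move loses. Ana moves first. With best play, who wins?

Nim-sum: 5 ⊕ 2 ⊕ 7 = 0.
The nim-sum is 0, so this is a P-position: the player to move is in a losing position under optimal play; Ana is about to move from it and so loses — Ben wins.

Ben wins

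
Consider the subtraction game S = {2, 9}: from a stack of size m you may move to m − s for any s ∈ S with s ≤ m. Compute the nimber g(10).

Compute g(0), g(1), … for moves {2, 9}:
g(0) = mex{} = 0
g(1) = mex{} = 0
g(2) = mex{0} = 1
g(3) = mex{0} = 1
g(4) = mex{1} = 0
g(5) = mex{1} = 0
g(6) = mex{0} = 1
g(7) = mex{0} = 1
g(8) = mex{1} = 0
g(9) = mex{0,1} = 2
g(10) = mex{0} = 1
So g(10) = 1.

1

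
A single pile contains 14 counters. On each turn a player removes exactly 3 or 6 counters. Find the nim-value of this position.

Compute g(0), g(1), … for moves {3, 6}:
g(0) = mex{} = 0
g(1) = mex{} = 0
g(2) = mex{} = 0
g(3) = mex{0} = 1
g(4) = mex{0} = 1
g(5) = mex{0} = 1
g(6) = mex{0,1} = 2
g(7) = mex{0,1} = 2
g(8) = mex{0,1} = 2
g(9) = mex{1,2} = 0
g(10) = mex{1,2} = 0
g(11) = mex{1,2} = 0
g(12) = mex{0,2} = 1
g(13) = mex{0,2} = 1
g(14) = mex{0,2} = 1
So g(14) = 1.

1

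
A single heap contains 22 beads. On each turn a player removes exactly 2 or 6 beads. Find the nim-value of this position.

1

Compute g(0), g(1), … for moves {2, 6}:
k:     0  1  2  3  4  5  6  7  8  9 10 11 12 13 14 15 16 17 18 19 20 21 22
g(k):  0  0  1  1  0  0  1  1  0  0  1  1  0  0  1  1  0  0  1  1  0  0  1
So g(22) = 1.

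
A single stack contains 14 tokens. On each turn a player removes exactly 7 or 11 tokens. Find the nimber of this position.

Grundy values for subtraction set {7, 11}:
g(0) = mex{} = 0
g(1) = mex{} = 0
g(2) = mex{} = 0
g(3) = mex{} = 0
g(4) = mex{} = 0
g(5) = mex{} = 0
g(6) = mex{} = 0
g(7) = mex{0} = 1
g(8) = mex{0} = 1
g(9) = mex{0} = 1
g(10) = mex{0} = 1
g(11) = mex{0} = 1
g(12) = mex{0} = 1
g(13) = mex{0} = 1
g(14) = mex{0,1} = 2
So g(14) = 2.

2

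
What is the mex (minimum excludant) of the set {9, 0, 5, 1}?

The values 0, 1 are all present; 2 is the first non-negative integer missing from the set.

2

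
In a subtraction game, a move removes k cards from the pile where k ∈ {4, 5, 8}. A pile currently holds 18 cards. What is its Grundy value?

Build the Grundy sequence with g(k) = mex{g(k−s) : s ∈ {4, 5, 8}, s ≤ k}:
k:     0  1  2  3  4  5  6  7  8  9 10 11 12 13 14 15 16 17 18
g(k):  0  0  0  0  1  1  1  1  2  2  2  2  0  0  0  0  1  1  1
So g(18) = 1.

1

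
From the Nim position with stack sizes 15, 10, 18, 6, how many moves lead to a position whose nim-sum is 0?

1

In binary:
  01111  (15)
  01010  (10)
  10010  (18)
  00110  (6)
  -----
  10001  (17)
The overall nim-sum is X = 17. A stack of size p has a winning move iff p XOR X < p (reduce it to p XOR X).
  15: 15 XOR 17 = 30 ≥ 15 — no move.
  10: 10 XOR 17 = 27 ≥ 10 — no move.
  18: 18 XOR 17 = 3 < 18 — winning move (to 3).
  6: 6 XOR 17 = 23 ≥ 6 — no move.
That gives 1 winning move.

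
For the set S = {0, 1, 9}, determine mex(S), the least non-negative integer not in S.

The values 0, 1 are all present; 2 is the first non-negative integer missing from the set.

2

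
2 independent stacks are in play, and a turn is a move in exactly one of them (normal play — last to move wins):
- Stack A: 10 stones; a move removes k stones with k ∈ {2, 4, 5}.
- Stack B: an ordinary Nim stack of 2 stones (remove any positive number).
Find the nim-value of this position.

Build the Grundy sequence for stack A with g(k) = mex{g(k−s) : s ∈ {2, 4, 5}, s ≤ k}:
g(0) = mex{} = 0
g(1) = mex{} = 0
g(2) = mex{0} = 1
g(3) = mex{0} = 1
g(4) = mex{0,1} = 2
g(5) = mex{0,1} = 2
g(6) = mex{0,1,2} = 3
g(7) = mex{1,2} = 0
g(8) = mex{1,2,3} = 0
g(9) = mex{0,2} = 1
g(10) = mex{0,2,3} = 1
So g(10) = 1.
Stack B is a plain Nim stack of size 2, so its Grundy value is 2.
By the Sprague-Grundy theorem, the Grundy value of a sum of independent games is the XOR of the component values.
Combined value = 1 ⊕ 2 = 3.

3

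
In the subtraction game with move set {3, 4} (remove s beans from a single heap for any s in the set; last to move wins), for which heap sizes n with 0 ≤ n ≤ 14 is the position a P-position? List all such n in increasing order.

0, 1, 2, 7, 8, 9, 14

Compute g(0), g(1), … for moves {3, 4}:
k:     0  1  2  3  4  5  6  7  8  9 10 11 12 13 14
g(k):  0  0  0  1  1  1  2  0  0  0  1  1  1  2  0
The P-positions (g = 0) in 0..14 are 0, 1, 2, 7, 8, 9, 14.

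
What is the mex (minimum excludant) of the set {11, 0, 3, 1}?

2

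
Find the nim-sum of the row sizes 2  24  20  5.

11

Compute the nim-sum pairwise:
2 XOR 24 = 26
26 XOR 20 = 14
14 XOR 5 = 11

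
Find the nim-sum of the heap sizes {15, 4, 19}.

24

Compute the nim-sum pairwise:
15 ^ 4 = 11
11 ^ 19 = 24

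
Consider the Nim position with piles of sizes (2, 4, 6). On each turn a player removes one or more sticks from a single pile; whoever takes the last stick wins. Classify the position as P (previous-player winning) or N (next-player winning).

Bitwise XOR of the heap sizes:
  010  (2)
  100  (4)
  110  (6)
  ---
  000  (0)
The nim-sum is 0, so this is a P-position: the player to move is in a losing position under optimal play.

P-position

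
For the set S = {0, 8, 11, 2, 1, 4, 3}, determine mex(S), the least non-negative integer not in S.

5

The values 0, 1, 2, 3, 4 are all present; 5 is the first non-negative integer missing from the set.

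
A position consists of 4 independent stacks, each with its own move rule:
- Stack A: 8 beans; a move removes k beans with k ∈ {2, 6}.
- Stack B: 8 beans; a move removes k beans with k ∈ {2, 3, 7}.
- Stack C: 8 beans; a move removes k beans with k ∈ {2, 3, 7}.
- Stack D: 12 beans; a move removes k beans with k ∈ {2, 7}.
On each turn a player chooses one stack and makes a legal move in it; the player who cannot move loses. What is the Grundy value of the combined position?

For stack A, compute g(0), g(1), … with moves {2, 6}:
g(0) = mex{} = 0
g(1) = mex{} = 0
g(2) = mex{0} = 1
g(3) = mex{0} = 1
g(4) = mex{1} = 0
g(5) = mex{1} = 0
g(6) = mex{0} = 1
g(7) = mex{0} = 1
g(8) = mex{1} = 0
So g(8) = 0.
For stack B, compute g(0), g(1), … with moves {2, 3, 7}:
g(0) = mex{} = 0
g(1) = mex{} = 0
g(2) = mex{0} = 1
g(3) = mex{0} = 1
g(4) = mex{0,1} = 2
g(5) = mex{1} = 0
g(6) = mex{1,2} = 0
g(7) = mex{0,2} = 1
g(8) = mex{0} = 1
So g(8) = 1.
Grundy values for stack C (subtraction set {2, 3, 7}):
k:     0  1  2  3  4  5  6  7  8
g(k):  0  0  1  1  2  0  0  1  1
So g(8) = 1.
Build the Grundy sequence for stack D with g(k) = mex{g(k−s) : s ∈ {2, 7}, s ≤ k}:
g(0) = mex{} = 0
g(1) = mex{} = 0
g(2) = mex{0} = 1
g(3) = mex{0} = 1
g(4) = mex{1} = 0
g(5) = mex{1} = 0
g(6) = mex{0} = 1
g(7) = mex{0} = 1
g(8) = mex{0,1} = 2
g(9) = mex{1} = 0
g(10) = mex{1,2} = 0
g(11) = mex{0} = 1
g(12) = mex{0} = 1
So g(12) = 1.
By the Sprague-Grundy theorem, the Grundy value of a sum of independent games is the XOR of the component values.
Combined value = 0 ⊕ 1 ⊕ 1 ⊕ 1 = 1.

1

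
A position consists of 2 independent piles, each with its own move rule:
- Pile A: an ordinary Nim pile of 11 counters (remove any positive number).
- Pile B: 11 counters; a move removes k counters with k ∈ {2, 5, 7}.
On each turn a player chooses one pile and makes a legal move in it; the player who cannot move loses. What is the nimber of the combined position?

8

Pile A is a plain Nim pile of size 11, so its Grundy value is 11.
Build the Grundy sequence for pile B with g(k) = mex{g(k−s) : s ∈ {2, 5, 7}, s ≤ k}:
g(0) = mex{} = 0
g(1) = mex{} = 0
g(2) = mex{0} = 1
g(3) = mex{0} = 1
g(4) = mex{1} = 0
g(5) = mex{0,1} = 2
g(6) = mex{0} = 1
g(7) = mex{0,1,2} = 3
g(8) = mex{0,1} = 2
g(9) = mex{0,1,3} = 2
g(10) = mex{1,2} = 0
g(11) = mex{0,1,2} = 3
So g(11) = 3.
The value of a disjunctive sum is the nim-sum of the parts.
Combined value = 11 ⊕ 3 = 8.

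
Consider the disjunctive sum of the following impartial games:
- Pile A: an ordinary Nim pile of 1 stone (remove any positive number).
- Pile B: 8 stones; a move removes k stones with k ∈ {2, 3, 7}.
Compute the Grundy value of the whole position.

Pile A is a plain Nim pile of size 1, so its Grundy value is 1.
Build the Grundy sequence for pile B with g(k) = mex{g(k−s) : s ∈ {2, 3, 7}, s ≤ k}:
g(0) = mex{} = 0
g(1) = mex{} = 0
g(2) = mex{0} = 1
g(3) = mex{0} = 1
g(4) = mex{0,1} = 2
g(5) = mex{1} = 0
g(6) = mex{1,2} = 0
g(7) = mex{0,2} = 1
g(8) = mex{0} = 1
So g(8) = 1.
By the Sprague-Grundy theorem, the Grundy value of a sum of independent games is the XOR of the component values.
Combined value = 1 ⊕ 1 = 0.

0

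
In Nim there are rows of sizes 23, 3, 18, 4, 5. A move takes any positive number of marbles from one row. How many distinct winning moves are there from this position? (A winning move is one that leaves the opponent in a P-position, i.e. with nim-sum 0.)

In binary:
  10111  (23)
  00011  (3)
  10010  (18)
  00100  (4)
  00101  (5)
  -----
  00111  (7)
The overall nim-sum is X = 7. A row of size p has a winning move iff p XOR X < p (reduce it to p XOR X).
  23: 23 XOR 7 = 16 < 23 — winning move (to 16).
  3: 3 XOR 7 = 4 ≥ 3 — no move.
  18: 18 XOR 7 = 21 ≥ 18 — no move.
  4: 4 XOR 7 = 3 < 4 — winning move (to 3).
  5: 5 XOR 7 = 2 < 5 — winning move (to 2).
That gives 3 winning moves.

3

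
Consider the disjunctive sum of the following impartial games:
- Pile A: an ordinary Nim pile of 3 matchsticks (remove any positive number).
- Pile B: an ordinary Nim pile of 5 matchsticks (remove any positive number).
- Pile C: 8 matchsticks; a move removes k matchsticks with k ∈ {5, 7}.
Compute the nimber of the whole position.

Pile A is a plain Nim pile of size 3, so its Grundy value is 3.
Pile B is a plain Nim pile of size 5, so its Grundy value is 5.
For pile C, compute g(0), g(1), … with moves {5, 7}:
g(0) = mex{} = 0
g(1) = mex{} = 0
g(2) = mex{} = 0
g(3) = mex{} = 0
g(4) = mex{} = 0
g(5) = mex{0} = 1
g(6) = mex{0} = 1
g(7) = mex{0} = 1
g(8) = mex{0} = 1
So g(8) = 1.
The value of a disjunctive sum is the nim-sum of the parts.
Combined value = 3 ⊕ 5 ⊕ 1 = 7.

7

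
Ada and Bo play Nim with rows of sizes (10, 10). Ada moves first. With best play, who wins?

Compute the nim-sum pairwise:
10 XOR 10 = 0
The nim-sum is 0, so this is a P-position: the player to move is in a losing position under optimal play; Ada is about to move from it and so loses — Bo wins.

Bo wins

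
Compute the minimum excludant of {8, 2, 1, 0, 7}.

The values 0, 1, 2 are all present; 3 is the first non-negative integer missing from the set.

3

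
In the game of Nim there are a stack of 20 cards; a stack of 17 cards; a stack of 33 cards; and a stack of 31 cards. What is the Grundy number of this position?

Nim-sum: 20 ⊕ 17 ⊕ 33 ⊕ 31 = 59.

59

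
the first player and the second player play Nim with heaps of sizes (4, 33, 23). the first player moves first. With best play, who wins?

the first player wins

Compute the nim-sum pairwise:
4 ⊕ 33 = 37
37 ⊕ 23 = 50
The nim-sum is 50 ≠ 0, so this is an N-position: the player to move can win; the first player has a winning move.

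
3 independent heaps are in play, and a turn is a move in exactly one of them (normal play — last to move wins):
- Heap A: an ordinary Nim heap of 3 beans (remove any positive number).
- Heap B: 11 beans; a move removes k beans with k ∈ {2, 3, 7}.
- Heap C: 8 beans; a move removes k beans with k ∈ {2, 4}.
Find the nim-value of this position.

2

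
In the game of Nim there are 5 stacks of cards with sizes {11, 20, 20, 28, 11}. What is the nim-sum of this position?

28

Compute the nim-sum pairwise:
11 ^ 20 = 31
31 ^ 20 = 11
11 ^ 28 = 23
23 ^ 11 = 28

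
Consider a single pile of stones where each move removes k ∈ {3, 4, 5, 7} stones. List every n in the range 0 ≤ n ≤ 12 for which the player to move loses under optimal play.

0, 1, 2, 10, 11, 12

Grundy values for subtraction set {3, 4, 5, 7}:
g(0) = mex{} = 0
g(1) = mex{} = 0
g(2) = mex{} = 0
g(3) = mex{0} = 1
g(4) = mex{0} = 1
g(5) = mex{0} = 1
g(6) = mex{0,1} = 2
g(7) = mex{0,1} = 2
g(8) = mex{0,1} = 2
g(9) = mex{0,1,2} = 3
g(10) = mex{1,2} = 0
g(11) = mex{1,2} = 0
g(12) = mex{1,2,3} = 0
The P-positions (g = 0) in 0..12 are 0, 1, 2, 10, 11, 12.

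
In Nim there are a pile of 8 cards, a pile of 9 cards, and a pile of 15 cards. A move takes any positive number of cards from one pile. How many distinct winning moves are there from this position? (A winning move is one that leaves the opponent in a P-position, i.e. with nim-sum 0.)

3

Compute the nim-sum pairwise:
8 ⊕ 9 = 1
1 ⊕ 15 = 14
The overall nim-sum is X = 14. A pile of size p has a winning move iff p XOR X < p (reduce it to p XOR X).
  8: 8 XOR 14 = 6 < 8 — winning move (to 6).
  9: 9 XOR 14 = 7 < 9 — winning move (to 7).
  15: 15 XOR 14 = 1 < 15 — winning move (to 1).
That gives 3 winning moves.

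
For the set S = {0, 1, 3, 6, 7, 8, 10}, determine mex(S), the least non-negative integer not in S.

The values 0, 1 are all present; 2 is the first non-negative integer missing from the set.

2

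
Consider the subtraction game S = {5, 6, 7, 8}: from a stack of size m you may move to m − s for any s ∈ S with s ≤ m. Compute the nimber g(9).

1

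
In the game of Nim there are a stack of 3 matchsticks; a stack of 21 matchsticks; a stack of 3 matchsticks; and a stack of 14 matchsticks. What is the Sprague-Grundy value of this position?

Bitwise XOR of the heap sizes:
  00011  (3)
  10101  (21)
  00011  (3)
  01110  (14)
  -----
  11011  (27)

27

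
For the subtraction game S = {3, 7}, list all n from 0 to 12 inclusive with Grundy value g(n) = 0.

0, 1, 2, 6, 10, 11, 12

Grundy values for subtraction set {3, 7}:
k:     0  1  2  3  4  5  6  7  8  9 10 11 12
g(k):  0  0  0  1  1  1  0  2  2  1  0  0  0
The P-positions (g = 0) in 0..12 are 0, 1, 2, 6, 10, 11, 12.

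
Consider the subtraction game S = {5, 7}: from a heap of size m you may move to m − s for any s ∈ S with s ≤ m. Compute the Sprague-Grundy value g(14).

Grundy values for subtraction set {5, 7}:
g(0) = mex{} = 0
g(1) = mex{} = 0
g(2) = mex{} = 0
g(3) = mex{} = 0
g(4) = mex{} = 0
g(5) = mex{0} = 1
g(6) = mex{0} = 1
g(7) = mex{0} = 1
g(8) = mex{0} = 1
g(9) = mex{0} = 1
g(10) = mex{0,1} = 2
g(11) = mex{0,1} = 2
g(12) = mex{1} = 0
g(13) = mex{1} = 0
g(14) = mex{1} = 0
So g(14) = 0.

0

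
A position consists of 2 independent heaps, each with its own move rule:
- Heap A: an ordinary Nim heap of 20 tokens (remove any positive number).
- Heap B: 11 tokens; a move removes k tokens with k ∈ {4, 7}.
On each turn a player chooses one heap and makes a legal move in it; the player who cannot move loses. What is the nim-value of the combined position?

20

Heap A is a plain Nim heap of size 20, so its Grundy value is 20.
For heap B, compute g(0), g(1), … with moves {4, 7}:
k:     0  1  2  3  4  5  6  7  8  9 10 11
g(k):  0  0  0  0  1  1  1  1  2  2  2  0
So g(11) = 0.
The value of a disjunctive sum is the nim-sum of the parts.
Combined value = 20 ⊕ 0 = 20.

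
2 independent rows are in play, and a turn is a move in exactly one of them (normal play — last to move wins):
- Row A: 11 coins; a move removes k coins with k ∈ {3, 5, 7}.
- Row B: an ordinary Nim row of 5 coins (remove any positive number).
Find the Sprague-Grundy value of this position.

Grundy values for row A (subtraction set {3, 5, 7}):
g(0) = mex{} = 0
g(1) = mex{} = 0
g(2) = mex{} = 0
g(3) = mex{0} = 1
g(4) = mex{0} = 1
g(5) = mex{0} = 1
g(6) = mex{0,1} = 2
g(7) = mex{0,1} = 2
g(8) = mex{0,1} = 2
g(9) = mex{0,1,2} = 3
g(10) = mex{1,2} = 0
g(11) = mex{1,2} = 0
So g(11) = 0.
Row B is a plain Nim row of size 5, so its Grundy value is 5.
The value of a disjunctive sum is the nim-sum of the parts.
Combined value = 0 XOR 5 = 5.

5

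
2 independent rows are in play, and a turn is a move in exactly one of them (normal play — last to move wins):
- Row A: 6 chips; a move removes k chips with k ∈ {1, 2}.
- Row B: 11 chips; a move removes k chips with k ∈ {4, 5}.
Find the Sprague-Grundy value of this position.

0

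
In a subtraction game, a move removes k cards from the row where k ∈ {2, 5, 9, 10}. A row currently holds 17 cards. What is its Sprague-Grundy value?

1

Build the Grundy sequence with g(k) = mex{g(k−s) : s ∈ {2, 5, 9, 10}, s ≤ k}:
k:     0  1  2  3  4  5  6  7  8  9 10 11 12 13 14 15 16 17
g(k):  0  0  1  1  0  2  1  0  0  1  1  2  2  3  3  0  4  1
So g(17) = 1.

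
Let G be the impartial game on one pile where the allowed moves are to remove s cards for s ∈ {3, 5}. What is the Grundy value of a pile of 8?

Build the Grundy sequence with g(k) = mex{g(k−s) : s ∈ {3, 5}, s ≤ k}:
g(0) = mex{} = 0
g(1) = mex{} = 0
g(2) = mex{} = 0
g(3) = mex{0} = 1
g(4) = mex{0} = 1
g(5) = mex{0} = 1
g(6) = mex{0,1} = 2
g(7) = mex{0,1} = 2
g(8) = mex{1} = 0
So g(8) = 0.

0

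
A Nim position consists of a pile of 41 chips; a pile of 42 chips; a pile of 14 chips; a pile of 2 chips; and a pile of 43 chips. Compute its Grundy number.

36

Compute the nim-sum pairwise:
41 XOR 42 = 3
3 XOR 14 = 13
13 XOR 2 = 15
15 XOR 43 = 36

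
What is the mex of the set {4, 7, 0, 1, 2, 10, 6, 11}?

3

The values 0, 1, 2 are all present; 3 is the first non-negative integer missing from the set.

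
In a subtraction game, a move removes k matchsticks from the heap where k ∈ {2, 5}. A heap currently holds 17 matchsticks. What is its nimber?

1

Build the Grundy sequence with g(k) = mex{g(k−s) : s ∈ {2, 5}, s ≤ k}:
k:     0  1  2  3  4  5  6  7  8  9 10 11 12 13 14 15 16 17
g(k):  0  0  1  1  0  2  1  0  0  1  1  0  2  1  0  0  1  1
So g(17) = 1.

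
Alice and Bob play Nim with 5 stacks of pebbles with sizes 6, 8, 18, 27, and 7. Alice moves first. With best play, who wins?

Bob wins

Nim-sum: 6 ⊕ 8 ⊕ 18 ⊕ 27 ⊕ 7 = 0.
The nim-sum is 0, so this is a P-position: the player to move is in a losing position under optimal play; Alice is about to move from it and so loses — Bob wins.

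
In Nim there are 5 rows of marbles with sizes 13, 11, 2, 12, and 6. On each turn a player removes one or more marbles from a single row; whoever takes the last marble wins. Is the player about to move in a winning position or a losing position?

Winning position

In binary:
  1101  (13)
  1011  (11)
  0010  (2)
  1100  (12)
  0110  (6)
  ----
  1110  (14)
The nim-sum is 14 ≠ 0, so this is an N-position: the player to move can win.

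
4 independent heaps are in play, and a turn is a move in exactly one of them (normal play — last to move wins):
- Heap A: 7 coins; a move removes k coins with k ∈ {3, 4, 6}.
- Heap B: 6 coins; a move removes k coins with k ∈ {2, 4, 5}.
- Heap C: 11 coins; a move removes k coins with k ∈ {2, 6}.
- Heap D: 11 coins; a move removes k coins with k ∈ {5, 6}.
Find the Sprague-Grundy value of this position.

0

Build the Grundy sequence for heap A with g(k) = mex{g(k−s) : s ∈ {3, 4, 6}, s ≤ k}:
g(0) = mex{} = 0
g(1) = mex{} = 0
g(2) = mex{} = 0
g(3) = mex{0} = 1
g(4) = mex{0} = 1
g(5) = mex{0} = 1
g(6) = mex{0,1} = 2
g(7) = mex{0,1} = 2
So g(7) = 2.
Build the Grundy sequence for heap B with g(k) = mex{g(k−s) : s ∈ {2, 4, 5}, s ≤ k}:
k:     0  1  2  3  4  5  6
g(k):  0  0  1  1  2  2  3
So g(6) = 3.
For heap C, compute g(0), g(1), … with moves {2, 6}:
g(0) = mex{} = 0
g(1) = mex{} = 0
g(2) = mex{0} = 1
g(3) = mex{0} = 1
g(4) = mex{1} = 0
g(5) = mex{1} = 0
g(6) = mex{0} = 1
g(7) = mex{0} = 1
g(8) = mex{1} = 0
g(9) = mex{1} = 0
g(10) = mex{0} = 1
g(11) = mex{0} = 1
So g(11) = 1.
Grundy values for heap D (subtraction set {5, 6}):
g(0) = mex{} = 0
g(1) = mex{} = 0
g(2) = mex{} = 0
g(3) = mex{} = 0
g(4) = mex{} = 0
g(5) = mex{0} = 1
g(6) = mex{0} = 1
g(7) = mex{0} = 1
g(8) = mex{0} = 1
g(9) = mex{0} = 1
g(10) = mex{0,1} = 2
g(11) = mex{1} = 0
So g(11) = 0.
By the Sprague-Grundy theorem, the Grundy value of a sum of independent games is the XOR of the component values.
Combined value = 2 ⊕ 3 ⊕ 1 ⊕ 0 = 0.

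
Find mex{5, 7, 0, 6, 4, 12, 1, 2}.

The values 0, 1, 2 are all present; 3 is the first non-negative integer missing from the set.

3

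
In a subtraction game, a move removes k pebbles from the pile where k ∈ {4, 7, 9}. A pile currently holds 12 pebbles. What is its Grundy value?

Compute g(0), g(1), … for moves {4, 7, 9}:
g(0) = mex{} = 0
g(1) = mex{} = 0
g(2) = mex{} = 0
g(3) = mex{} = 0
g(4) = mex{0} = 1
g(5) = mex{0} = 1
g(6) = mex{0} = 1
g(7) = mex{0} = 1
g(8) = mex{0,1} = 2
g(9) = mex{0,1} = 2
g(10) = mex{0,1} = 2
g(11) = mex{0,1} = 2
g(12) = mex{0,1,2} = 3
So g(12) = 3.

3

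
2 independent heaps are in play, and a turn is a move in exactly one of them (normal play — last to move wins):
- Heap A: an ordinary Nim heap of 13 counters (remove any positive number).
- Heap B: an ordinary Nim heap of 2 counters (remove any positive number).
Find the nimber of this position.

Heap A is a plain Nim heap of size 13, so its Grundy value is 13.
Heap B is a plain Nim heap of size 2, so its Grundy value is 2.
The value of a disjunctive sum is the nim-sum of the parts.
Combined value = 13 XOR 2 = 15.

15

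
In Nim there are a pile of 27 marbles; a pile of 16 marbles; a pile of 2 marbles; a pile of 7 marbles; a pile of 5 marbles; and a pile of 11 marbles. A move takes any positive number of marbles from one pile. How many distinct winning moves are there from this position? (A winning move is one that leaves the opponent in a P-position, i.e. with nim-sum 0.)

0

Nim-sum: 27 ⊕ 16 ⊕ 2 ⊕ 7 ⊕ 5 ⊕ 11 = 0.
The nim-sum is already 0, so every move leaves a nonzero nim-sum — there are no winning moves.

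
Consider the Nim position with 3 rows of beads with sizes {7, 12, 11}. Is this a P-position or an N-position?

Write each in binary and XOR column by column:
  0111  (7)
  1100  (12)
  1011  (11)
  ----
  0000  (0)
The nim-sum is 0, so this is a P-position: the player to move is in a losing position under optimal play.

P-position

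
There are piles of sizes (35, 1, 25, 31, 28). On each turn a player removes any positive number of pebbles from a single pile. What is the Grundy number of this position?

56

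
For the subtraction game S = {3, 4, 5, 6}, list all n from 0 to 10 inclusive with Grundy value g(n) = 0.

0, 1, 2, 9, 10

Build the Grundy sequence with g(k) = mex{g(k−s) : s ∈ {3, 4, 5, 6}, s ≤ k}:
g(0) = mex{} = 0
g(1) = mex{} = 0
g(2) = mex{} = 0
g(3) = mex{0} = 1
g(4) = mex{0} = 1
g(5) = mex{0} = 1
g(6) = mex{0,1} = 2
g(7) = mex{0,1} = 2
g(8) = mex{0,1} = 2
g(9) = mex{1,2} = 0
g(10) = mex{1,2} = 0
The P-positions (g = 0) in 0..10 are 0, 1, 2, 9, 10.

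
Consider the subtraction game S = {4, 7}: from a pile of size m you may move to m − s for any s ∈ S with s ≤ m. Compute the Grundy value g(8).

2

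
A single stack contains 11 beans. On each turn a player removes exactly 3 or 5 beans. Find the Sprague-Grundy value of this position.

1

Build the Grundy sequence with g(k) = mex{g(k−s) : s ∈ {3, 5}, s ≤ k}:
g(0) = mex{} = 0
g(1) = mex{} = 0
g(2) = mex{} = 0
g(3) = mex{0} = 1
g(4) = mex{0} = 1
g(5) = mex{0} = 1
g(6) = mex{0,1} = 2
g(7) = mex{0,1} = 2
g(8) = mex{1} = 0
g(9) = mex{1,2} = 0
g(10) = mex{1,2} = 0
g(11) = mex{0,2} = 1
So g(11) = 1.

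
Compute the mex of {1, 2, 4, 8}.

0

0 is not in the set, so the mex is 0.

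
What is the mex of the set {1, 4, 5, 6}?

0

0 is not in the set, so the mex is 0.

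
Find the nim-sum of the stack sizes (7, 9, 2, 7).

11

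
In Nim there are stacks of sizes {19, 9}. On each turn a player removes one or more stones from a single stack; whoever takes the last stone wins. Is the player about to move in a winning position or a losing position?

In binary:
  10011  (19)
  01001  (9)
  -----
  11010  (26)
The nim-sum is 26 ≠ 0, so this is an N-position: the player to move can win.

Winning position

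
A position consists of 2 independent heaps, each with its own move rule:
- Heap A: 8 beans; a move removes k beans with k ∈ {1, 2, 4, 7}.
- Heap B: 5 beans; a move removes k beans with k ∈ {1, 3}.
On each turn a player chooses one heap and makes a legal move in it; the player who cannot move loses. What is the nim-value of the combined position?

Build the Grundy sequence for heap A with g(k) = mex{g(k−s) : s ∈ {1, 2, 4, 7}, s ≤ k}:
g(0) = mex{} = 0
g(1) = mex{0} = 1
g(2) = mex{0,1} = 2
g(3) = mex{1,2} = 0
g(4) = mex{0,2} = 1
g(5) = mex{0,1} = 2
g(6) = mex{1,2} = 0
g(7) = mex{0,2} = 1
g(8) = mex{0,1} = 2
So g(8) = 2.
For heap B, compute g(0), g(1), … with moves {1, 3}:
g(0) = mex{} = 0
g(1) = mex{0} = 1
g(2) = mex{1} = 0
g(3) = mex{0} = 1
g(4) = mex{1} = 0
g(5) = mex{0} = 1
So g(5) = 1.
The value of a disjunctive sum is the nim-sum of the parts.
Combined value = 2 ⊕ 1 = 3.

3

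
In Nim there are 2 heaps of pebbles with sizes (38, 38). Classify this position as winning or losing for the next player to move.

Nim-sum: 38 ⊕ 38 = 0.
The nim-sum is 0, so this is a P-position: the player to move is in a losing position under optimal play.

Losing position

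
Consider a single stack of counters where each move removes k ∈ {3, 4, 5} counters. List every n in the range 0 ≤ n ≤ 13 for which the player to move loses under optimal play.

Build the Grundy sequence with g(k) = mex{g(k−s) : s ∈ {3, 4, 5}, s ≤ k}:
g(0) = mex{} = 0
g(1) = mex{} = 0
g(2) = mex{} = 0
g(3) = mex{0} = 1
g(4) = mex{0} = 1
g(5) = mex{0} = 1
g(6) = mex{0,1} = 2
g(7) = mex{0,1} = 2
g(8) = mex{1} = 0
g(9) = mex{1,2} = 0
g(10) = mex{1,2} = 0
g(11) = mex{0,2} = 1
g(12) = mex{0,2} = 1
g(13) = mex{0} = 1
The P-positions (g = 0) in 0..13 are 0, 1, 2, 8, 9, 10.

0, 1, 2, 8, 9, 10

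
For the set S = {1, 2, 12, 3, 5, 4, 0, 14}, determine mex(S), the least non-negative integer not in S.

6

The values 0, 1, 2, 3, 4, 5 are all present; 6 is the first non-negative integer missing from the set.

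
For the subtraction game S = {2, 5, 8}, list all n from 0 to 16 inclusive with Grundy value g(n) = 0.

0, 1, 4, 7, 10, 11, 14

Compute g(0), g(1), … for moves {2, 5, 8}:
k:     0  1  2  3  4  5  6  7  8  9 10 11 12 13 14 15 16
g(k):  0  0  1  1  0  2  1  0  2  1  0  0  1  1  0  2  1
The P-positions (g = 0) in 0..16 are 0, 1, 4, 7, 10, 11, 14.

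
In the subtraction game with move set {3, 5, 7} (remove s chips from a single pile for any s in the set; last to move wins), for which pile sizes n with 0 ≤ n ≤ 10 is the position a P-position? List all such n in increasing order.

0, 1, 2, 10

Grundy values for subtraction set {3, 5, 7}:
k:     0  1  2  3  4  5  6  7  8  9 10
g(k):  0  0  0  1  1  1  2  2  2  3  0
The P-positions (g = 0) in 0..10 are 0, 1, 2, 10.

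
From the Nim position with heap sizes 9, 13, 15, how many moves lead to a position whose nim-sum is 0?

Nim-sum: 9 ^ 13 ^ 15 = 11.
The overall nim-sum is X = 11. A heap of size p has a winning move iff p XOR X < p (reduce it to p XOR X).
  9: 9 XOR 11 = 2 < 9 — winning move (to 2).
  13: 13 XOR 11 = 6 < 13 — winning move (to 6).
  15: 15 XOR 11 = 4 < 15 — winning move (to 4).
That gives 3 winning moves.

3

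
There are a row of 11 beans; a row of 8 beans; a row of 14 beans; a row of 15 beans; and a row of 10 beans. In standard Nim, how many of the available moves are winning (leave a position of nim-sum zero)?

Nim-sum: 11 ^ 8 ^ 14 ^ 15 ^ 10 = 8.
The overall nim-sum is X = 8. A row of size p has a winning move iff p XOR X < p (reduce it to p XOR X).
  11: 11 XOR 8 = 3 < 11 — winning move (to 3).
  8: 8 XOR 8 = 0 < 8 — winning move (to 0).
  14: 14 XOR 8 = 6 < 14 — winning move (to 6).
  15: 15 XOR 8 = 7 < 15 — winning move (to 7).
  10: 10 XOR 8 = 2 < 10 — winning move (to 2).
That gives 5 winning moves.

5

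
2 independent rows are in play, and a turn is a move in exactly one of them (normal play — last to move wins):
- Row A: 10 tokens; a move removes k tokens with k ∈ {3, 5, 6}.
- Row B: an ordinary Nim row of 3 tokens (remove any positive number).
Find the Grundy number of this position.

3

Grundy values for row A (subtraction set {3, 5, 6}):
k:     0  1  2  3  4  5  6  7  8  9 10
g(k):  0  0  0  1  1  1  2  2  2  0  0
So g(10) = 0.
Row B is a plain Nim row of size 3, so its Grundy value is 3.
By the Sprague-Grundy theorem, the Grundy value of a sum of independent games is the XOR of the component values.
Combined value = 0 XOR 3 = 3.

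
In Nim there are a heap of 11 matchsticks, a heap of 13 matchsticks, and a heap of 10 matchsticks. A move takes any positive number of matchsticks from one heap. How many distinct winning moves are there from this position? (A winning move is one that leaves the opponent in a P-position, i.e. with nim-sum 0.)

In binary:
  1011  (11)
  1101  (13)
  1010  (10)
  ----
  1100  (12)
The overall nim-sum is X = 12. A heap of size p has a winning move iff p XOR X < p (reduce it to p XOR X).
  11: 11 XOR 12 = 7 < 11 — winning move (to 7).
  13: 13 XOR 12 = 1 < 13 — winning move (to 1).
  10: 10 XOR 12 = 6 < 10 — winning move (to 6).
That gives 3 winning moves.

3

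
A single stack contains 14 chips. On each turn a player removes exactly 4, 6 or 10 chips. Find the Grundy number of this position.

0

Grundy values for subtraction set {4, 6, 10}:
g(0) = mex{} = 0
g(1) = mex{} = 0
g(2) = mex{} = 0
g(3) = mex{} = 0
g(4) = mex{0} = 1
g(5) = mex{0} = 1
g(6) = mex{0} = 1
g(7) = mex{0} = 1
g(8) = mex{0,1} = 2
g(9) = mex{0,1} = 2
g(10) = mex{0,1} = 2
g(11) = mex{0,1} = 2
g(12) = mex{0,1,2} = 3
g(13) = mex{0,1,2} = 3
g(14) = mex{1,2} = 0
So g(14) = 0.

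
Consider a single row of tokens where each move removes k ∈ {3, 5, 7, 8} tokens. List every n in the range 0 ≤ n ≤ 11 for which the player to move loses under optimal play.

0, 1, 2, 11

Grundy values for subtraction set {3, 5, 7, 8}:
g(0) = mex{} = 0
g(1) = mex{} = 0
g(2) = mex{} = 0
g(3) = mex{0} = 1
g(4) = mex{0} = 1
g(5) = mex{0} = 1
g(6) = mex{0,1} = 2
g(7) = mex{0,1} = 2
g(8) = mex{0,1} = 2
g(9) = mex{0,1,2} = 3
g(10) = mex{0,1,2} = 3
g(11) = mex{1,2} = 0
The P-positions (g = 0) in 0..11 are 0, 1, 2, 11.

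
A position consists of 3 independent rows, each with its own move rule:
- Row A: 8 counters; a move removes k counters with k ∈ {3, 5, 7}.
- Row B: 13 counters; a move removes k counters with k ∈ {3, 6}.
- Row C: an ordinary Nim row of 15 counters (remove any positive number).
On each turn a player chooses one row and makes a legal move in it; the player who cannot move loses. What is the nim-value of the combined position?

For row A, compute g(0), g(1), … with moves {3, 5, 7}:
k:     0  1  2  3  4  5  6  7  8
g(k):  0  0  0  1  1  1  2  2  2
So g(8) = 2.
Build the Grundy sequence for row B with g(k) = mex{g(k−s) : s ∈ {3, 6}, s ≤ k}:
k:     0  1  2  3  4  5  6  7  8  9 10 11 12 13
g(k):  0  0  0  1  1  1  2  2  2  0  0  0  1  1
So g(13) = 1.
Row C is a plain Nim row of size 15, so its Grundy value is 15.
The value of a disjunctive sum is the nim-sum of the parts.
Combined value = 2 ⊕ 1 ⊕ 15 = 12.

12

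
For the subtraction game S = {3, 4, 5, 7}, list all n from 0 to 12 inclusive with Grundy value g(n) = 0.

Build the Grundy sequence with g(k) = mex{g(k−s) : s ∈ {3, 4, 5, 7}, s ≤ k}:
g(0) = mex{} = 0
g(1) = mex{} = 0
g(2) = mex{} = 0
g(3) = mex{0} = 1
g(4) = mex{0} = 1
g(5) = mex{0} = 1
g(6) = mex{0,1} = 2
g(7) = mex{0,1} = 2
g(8) = mex{0,1} = 2
g(9) = mex{0,1,2} = 3
g(10) = mex{1,2} = 0
g(11) = mex{1,2} = 0
g(12) = mex{1,2,3} = 0
The P-positions (g = 0) in 0..12 are 0, 1, 2, 10, 11, 12.

0, 1, 2, 10, 11, 12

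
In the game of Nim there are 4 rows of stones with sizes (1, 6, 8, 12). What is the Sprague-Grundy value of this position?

3

Compute the nim-sum pairwise:
1 XOR 6 = 7
7 XOR 8 = 15
15 XOR 12 = 3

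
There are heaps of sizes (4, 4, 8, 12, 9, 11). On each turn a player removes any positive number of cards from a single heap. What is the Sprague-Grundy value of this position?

Write each in binary and XOR column by column:
  0100  (4)
  0100  (4)
  1000  (8)
  1100  (12)
  1001  (9)
  1011  (11)
  ----
  0110  (6)

6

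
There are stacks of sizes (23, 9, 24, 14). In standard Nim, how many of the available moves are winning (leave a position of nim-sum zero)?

3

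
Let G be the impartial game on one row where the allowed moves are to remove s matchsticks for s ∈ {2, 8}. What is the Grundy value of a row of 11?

0

Grundy values for subtraction set {2, 8}:
k:     0  1  2  3  4  5  6  7  8  9 10 11
g(k):  0  0  1  1  0  0  1  1  2  2  0  0
So g(11) = 0.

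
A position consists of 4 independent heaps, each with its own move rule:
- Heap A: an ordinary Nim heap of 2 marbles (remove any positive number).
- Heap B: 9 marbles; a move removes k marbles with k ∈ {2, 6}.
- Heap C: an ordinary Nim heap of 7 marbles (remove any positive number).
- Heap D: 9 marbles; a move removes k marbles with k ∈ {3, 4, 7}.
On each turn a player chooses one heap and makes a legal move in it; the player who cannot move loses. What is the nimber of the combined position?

Heap A is a plain Nim heap of size 2, so its Grundy value is 2.
Grundy values for heap B (subtraction set {2, 6}):
g(0) = mex{} = 0
g(1) = mex{} = 0
g(2) = mex{0} = 1
g(3) = mex{0} = 1
g(4) = mex{1} = 0
g(5) = mex{1} = 0
g(6) = mex{0} = 1
g(7) = mex{0} = 1
g(8) = mex{1} = 0
g(9) = mex{1} = 0
So g(9) = 0.
Heap C is a plain Nim heap of size 7, so its Grundy value is 7.
Grundy values for heap D (subtraction set {3, 4, 7}):
k:     0  1  2  3  4  5  6  7  8  9
g(k):  0  0  0  1  1  1  2  2  2  3
So g(9) = 3.
The value of a disjunctive sum is the nim-sum of the parts.
Combined value = 2 ⊕ 0 ⊕ 7 ⊕ 3 = 6.

6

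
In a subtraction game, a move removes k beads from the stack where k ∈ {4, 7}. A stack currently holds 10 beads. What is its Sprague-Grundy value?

2

Grundy values for subtraction set {4, 7}:
k:     0  1  2  3  4  5  6  7  8  9 10
g(k):  0  0  0  0  1  1  1  1  2  2  2
So g(10) = 2.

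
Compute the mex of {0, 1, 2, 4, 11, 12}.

3

The values 0, 1, 2 are all present; 3 is the first non-negative integer missing from the set.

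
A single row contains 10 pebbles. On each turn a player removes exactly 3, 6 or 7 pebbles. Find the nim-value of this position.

Compute g(0), g(1), … for moves {3, 6, 7}:
k:     0  1  2  3  4  5  6  7  8  9 10
g(k):  0  0  0  1  1  1  2  2  2  3  0
So g(10) = 0.

0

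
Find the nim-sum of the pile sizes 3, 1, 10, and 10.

2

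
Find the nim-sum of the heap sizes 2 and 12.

Compute the nim-sum pairwise:
2 ⊕ 12 = 14

14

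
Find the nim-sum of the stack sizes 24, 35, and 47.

In binary:
  011000  (24)
  100011  (35)
  101111  (47)
  ------
  010100  (20)

20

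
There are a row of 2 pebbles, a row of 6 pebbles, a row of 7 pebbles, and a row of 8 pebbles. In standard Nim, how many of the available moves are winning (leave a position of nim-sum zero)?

Write each in binary and XOR column by column:
  0010  (2)
  0110  (6)
  0111  (7)
  1000  (8)
  ----
  1011  (11)
The overall nim-sum is X = 11. A row of size p has a winning move iff p XOR X < p (reduce it to p XOR X).
  2: 2 XOR 11 = 9 ≥ 2 — no move.
  6: 6 XOR 11 = 13 ≥ 6 — no move.
  7: 7 XOR 11 = 12 ≥ 7 — no move.
  8: 8 XOR 11 = 3 < 8 — winning move (to 3).
That gives 1 winning move.

1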